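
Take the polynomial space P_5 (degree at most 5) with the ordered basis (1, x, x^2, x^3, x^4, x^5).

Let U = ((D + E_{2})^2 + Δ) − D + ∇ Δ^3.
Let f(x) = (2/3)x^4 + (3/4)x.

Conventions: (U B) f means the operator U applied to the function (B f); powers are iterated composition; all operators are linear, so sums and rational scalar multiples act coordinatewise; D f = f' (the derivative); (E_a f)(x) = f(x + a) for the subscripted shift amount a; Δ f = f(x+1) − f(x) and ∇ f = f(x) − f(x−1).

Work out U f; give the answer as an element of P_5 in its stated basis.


g(x) = (2/3)x^4 + 16x^3 + 108x^2 + (2857/12)x + 469/2

D f = (8/3)x^3 + 3/4
E_{2} f = (2/3)x^4 + (16/3)x^3 + 16x^2 + (265/12)x + 73/6
(D + E_{2}) f = (2/3)x^4 + 8x^3 + 16x^2 + (265/12)x + 155/12
D (D + E_{2}) f = (8/3)x^3 + 24x^2 + 32x + 265/12
E_{2} (D + E_{2}) f = (2/3)x^4 + (40/3)x^3 + 80x^2 + (2441/12)x + 783/4
(D + E_{2}) (D + E_{2}) f = (2/3)x^4 + 16x^3 + 104x^2 + (2825/12)x + 1307/6
Δ f = (8/3)x^3 + 4x^2 + (8/3)x + 17/12
((D + E_{2})^2 + Δ) f = (2/3)x^4 + (56/3)x^3 + 108x^2 + (2857/12)x + 877/4
D f = (8/3)x^3 + 3/4
(-D) f = -(8/3)x^3 - 3/4
Δ f = (8/3)x^3 + 4x^2 + (8/3)x + 17/12
Δ Δ f = 8x^2 + 16x + 28/3
Δ Δ Δ f = 16x + 24
∇ Δ^3 f = 16
(((D + E_{2})^2 + Δ) − D + ∇ Δ^3) f = (2/3)x^4 + 16x^3 + 108x^2 + (2857/12)x + 469/2


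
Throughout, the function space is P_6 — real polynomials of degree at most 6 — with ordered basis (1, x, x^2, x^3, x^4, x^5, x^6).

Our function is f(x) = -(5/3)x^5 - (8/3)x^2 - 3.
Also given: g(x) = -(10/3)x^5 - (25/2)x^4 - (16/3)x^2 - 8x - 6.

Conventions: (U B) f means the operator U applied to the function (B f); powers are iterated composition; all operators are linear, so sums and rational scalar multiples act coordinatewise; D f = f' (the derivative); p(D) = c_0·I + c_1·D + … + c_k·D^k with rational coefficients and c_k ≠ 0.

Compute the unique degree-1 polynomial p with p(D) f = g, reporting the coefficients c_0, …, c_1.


c_0 = 2, c_1 = 3/2

D^0 f = -(5/3)x^5 - (8/3)x^2 - 3
D^1 f = -(25/3)x^4 - (16/3)x
matching coefficients of g against c_0 f + c_1 Df + … from the top degree down determines the c_i
solution: c_0 = 2, c_1 = 3/2


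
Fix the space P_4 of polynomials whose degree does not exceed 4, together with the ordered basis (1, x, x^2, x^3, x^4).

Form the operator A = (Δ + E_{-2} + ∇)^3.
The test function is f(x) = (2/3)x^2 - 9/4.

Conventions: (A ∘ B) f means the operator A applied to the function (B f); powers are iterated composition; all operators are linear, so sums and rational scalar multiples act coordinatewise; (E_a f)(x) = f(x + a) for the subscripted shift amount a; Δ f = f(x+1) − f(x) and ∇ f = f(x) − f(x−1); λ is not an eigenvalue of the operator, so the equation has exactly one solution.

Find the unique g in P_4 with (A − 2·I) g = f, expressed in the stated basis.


the result is g(x) = -(2/3)x^2 - 23/4

write g with unknown coordinates in the stated basis and equate coefficients in (A − 2·I) g = f
solving from the highest basis element down gives g = -(2/3)x^2 - 23/4
check: A g = -(2/3)x^2 - 55/4
so A g − 2·g = (2/3)x^2 - 9/4 = f ✓


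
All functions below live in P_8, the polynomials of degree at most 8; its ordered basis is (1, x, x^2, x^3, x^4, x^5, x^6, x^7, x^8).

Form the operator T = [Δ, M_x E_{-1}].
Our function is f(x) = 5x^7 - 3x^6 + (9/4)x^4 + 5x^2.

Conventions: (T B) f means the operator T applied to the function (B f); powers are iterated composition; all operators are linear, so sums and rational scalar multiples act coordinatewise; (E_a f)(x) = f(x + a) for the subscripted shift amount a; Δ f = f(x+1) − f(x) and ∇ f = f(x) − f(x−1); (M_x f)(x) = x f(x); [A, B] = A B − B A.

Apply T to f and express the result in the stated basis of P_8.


E_{-1} f = 5x^7 - 38x^6 + 123x^5 - (871/4)x^4 + 226x^3 - (263/2)x^2 + 34x - 3/4
M_x E_{-1} f = 5x^8 - 38x^7 + 123x^6 - (871/4)x^5 + 226x^4 - (263/2)x^3 + 34x^2 - (3/4)x
Δ (M_x E_{-1}) f = 40x^7 - 126x^6 + 220x^5 - (895/4)x^4 + (273/2)x^3 - 29x^2 + (3/4)x
Δ f = 35x^6 + 87x^5 + 130x^4 + 124x^3 + (147/2)x^2 + 36x + 37/4
E_{-1} Δ f = 35x^6 - 123x^5 + 220x^4 - 226x^3 + (273/2)x^2 - 34x + 3/4
M_x E_{-1} Δ f = 35x^7 - 123x^6 + 220x^5 - 226x^4 + (273/2)x^3 - 34x^2 + (3/4)x
[Δ, M_x E_{-1}] f = 5x^7 - 3x^6 + (9/4)x^4 + 5x^2

g(x) = 5x^7 - 3x^6 + (9/4)x^4 + 5x^2


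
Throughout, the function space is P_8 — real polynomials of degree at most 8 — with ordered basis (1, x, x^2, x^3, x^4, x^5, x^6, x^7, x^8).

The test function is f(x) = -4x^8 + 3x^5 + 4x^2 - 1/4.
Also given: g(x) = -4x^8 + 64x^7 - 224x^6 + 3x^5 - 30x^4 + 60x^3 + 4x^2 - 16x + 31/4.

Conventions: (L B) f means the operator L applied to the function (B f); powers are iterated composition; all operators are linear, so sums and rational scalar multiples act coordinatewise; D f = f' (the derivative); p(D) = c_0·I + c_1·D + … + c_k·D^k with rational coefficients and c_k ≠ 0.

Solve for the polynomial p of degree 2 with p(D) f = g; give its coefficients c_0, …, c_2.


p(D) = I − 2·D + D^2, i.e. c_0 = 1, c_1 = -2, c_2 = 1

D^0 f = -4x^8 + 3x^5 + 4x^2 - 1/4
D^1 f = -32x^7 + 15x^4 + 8x
D^2 f = -224x^6 + 60x^3 + 8
matching coefficients of g against c_0 f + c_1 Df + … from the top degree down determines the c_i
solution: c_0 = 1, c_1 = -2, c_2 = 1


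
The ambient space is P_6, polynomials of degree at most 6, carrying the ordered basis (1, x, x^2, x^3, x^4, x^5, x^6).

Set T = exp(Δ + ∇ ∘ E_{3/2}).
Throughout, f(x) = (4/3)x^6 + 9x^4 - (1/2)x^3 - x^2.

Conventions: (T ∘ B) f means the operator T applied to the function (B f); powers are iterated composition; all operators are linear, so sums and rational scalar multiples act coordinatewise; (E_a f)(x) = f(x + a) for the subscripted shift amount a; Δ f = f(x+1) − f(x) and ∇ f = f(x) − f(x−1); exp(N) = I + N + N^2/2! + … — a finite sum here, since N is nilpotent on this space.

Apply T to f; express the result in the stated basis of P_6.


order-1 term: 16x^5 + 60x^4 + (556/3)x^3 + 279x^2 + 213x + 523/8
order-2 term: 80x^4 + 480x^3 + 1436x^2 + 2142x + 7643/6
order-3 term: (640/3)x^3 + 1440x^2 + 3808x + 3704
order-4 term: 320x^2 + 1920x + 9632/3
order-5 term: 256x + 960
order-6 term: 256/3
the series for exp(Δ + ∇ ∘ E_{3/2}) f terminates at order 6
exp(Δ + ∇ ∘ E_{3/2}) f = (4/3)x^6 + 16x^5 + 149x^4 + (5269/6)x^3 + 3474x^2 + 8339x + 223181/24

the image equals g(x) = (4/3)x^6 + 16x^5 + 149x^4 + (5269/6)x^3 + 3474x^2 + 8339x + 223181/24


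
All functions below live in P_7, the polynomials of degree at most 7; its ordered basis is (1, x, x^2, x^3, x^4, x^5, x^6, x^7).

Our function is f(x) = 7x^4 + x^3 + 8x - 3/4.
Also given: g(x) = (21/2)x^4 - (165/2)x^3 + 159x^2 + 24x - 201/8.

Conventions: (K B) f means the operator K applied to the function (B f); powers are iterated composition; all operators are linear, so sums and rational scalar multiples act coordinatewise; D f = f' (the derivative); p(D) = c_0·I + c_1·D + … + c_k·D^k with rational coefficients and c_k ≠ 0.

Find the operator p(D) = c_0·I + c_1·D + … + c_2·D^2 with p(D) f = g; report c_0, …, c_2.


c_0 = 3/2, c_1 = -3, c_2 = 2

D^0 f = 7x^4 + x^3 + 8x - 3/4
D^1 f = 28x^3 + 3x^2 + 8
D^2 f = 84x^2 + 6x
matching coefficients of g against c_0 f + c_1 Df + … from the top degree down determines the c_i
solution: c_0 = 3/2, c_1 = -3, c_2 = 2


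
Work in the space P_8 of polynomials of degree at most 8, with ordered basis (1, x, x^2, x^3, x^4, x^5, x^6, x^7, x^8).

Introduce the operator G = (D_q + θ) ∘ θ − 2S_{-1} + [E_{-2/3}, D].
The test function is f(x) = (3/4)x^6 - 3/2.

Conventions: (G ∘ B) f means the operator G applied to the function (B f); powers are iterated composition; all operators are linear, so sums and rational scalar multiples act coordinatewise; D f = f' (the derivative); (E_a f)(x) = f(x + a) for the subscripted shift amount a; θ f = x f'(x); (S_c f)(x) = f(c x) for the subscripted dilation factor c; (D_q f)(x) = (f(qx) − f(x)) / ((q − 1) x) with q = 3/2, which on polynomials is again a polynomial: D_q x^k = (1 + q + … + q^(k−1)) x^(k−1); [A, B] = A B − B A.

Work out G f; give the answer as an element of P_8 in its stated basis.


g(x) = (51/2)x^6 + (5985/64)x^5 + 3

θ f = (9/2)x^6
D_q θ f = (5985/64)x^5
θ θ f = 27x^6
(D_q + θ) θ f = 27x^6 + (5985/64)x^5
S_{-1} f = (3/4)x^6 - 3/2
(-2S_{-1}) f = -(3/2)x^6 + 3
D f = (9/2)x^5
E_{-2/3} D f = (9/2)x^5 - 15x^4 + 20x^3 - (40/3)x^2 + (40/9)x - 16/27
E_{-2/3} f = (3/4)x^6 - 3x^5 + 5x^4 - (40/9)x^3 + (20/9)x^2 - (16/27)x - 697/486
D E_{-2/3} f = (9/2)x^5 - 15x^4 + 20x^3 - (40/3)x^2 + (40/9)x - 16/27
[E_{-2/3}, D] f = 0
((D_q + θ) ∘ θ − 2S_{-1} + [E_{-2/3}, D]) f = (51/2)x^6 + (5985/64)x^5 + 3


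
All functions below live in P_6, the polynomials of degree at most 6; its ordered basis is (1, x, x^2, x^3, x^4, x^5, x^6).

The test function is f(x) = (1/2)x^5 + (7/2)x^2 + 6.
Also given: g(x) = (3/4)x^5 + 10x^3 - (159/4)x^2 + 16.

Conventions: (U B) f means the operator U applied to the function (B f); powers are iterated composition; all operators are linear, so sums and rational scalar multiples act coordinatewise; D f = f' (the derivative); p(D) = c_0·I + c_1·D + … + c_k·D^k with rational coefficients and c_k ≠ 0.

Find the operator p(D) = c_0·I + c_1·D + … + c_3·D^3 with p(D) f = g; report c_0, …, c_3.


D^0 f = (1/2)x^5 + (7/2)x^2 + 6
D^1 f = (5/2)x^4 + 7x
D^2 f = 10x^3 + 7
D^3 f = 30x^2
matching coefficients of g against c_0 f + c_1 Df + … from the top degree down determines the c_i
solution: c_0 = 3/2, c_1 = 0, c_2 = 1, c_3 = -3/2

c_0 = 3/2, c_1 = 0, c_2 = 1, c_3 = -3/2


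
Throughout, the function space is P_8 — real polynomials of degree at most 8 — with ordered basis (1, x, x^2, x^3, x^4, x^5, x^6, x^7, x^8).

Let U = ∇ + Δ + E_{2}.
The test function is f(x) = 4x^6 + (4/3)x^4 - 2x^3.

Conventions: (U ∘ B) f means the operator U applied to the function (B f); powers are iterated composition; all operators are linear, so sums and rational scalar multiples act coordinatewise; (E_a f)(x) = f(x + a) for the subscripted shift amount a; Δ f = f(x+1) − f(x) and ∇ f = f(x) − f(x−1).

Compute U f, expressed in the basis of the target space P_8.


∇ f = 24x^5 - 60x^4 + (256/3)x^3 - 74x^2 + (106/3)x - 22/3
Δ f = 24x^5 + 60x^4 + (256/3)x^3 + 62x^2 + (70/3)x + 10/3
E_{2} f = 4x^6 + 48x^5 + (724/3)x^4 + (1946/3)x^3 + 980x^2 + (2360/3)x + 784/3
(∇ + Δ + E_{2}) f = 4x^6 + 96x^5 + (724/3)x^4 + (2458/3)x^3 + 968x^2 + (2536/3)x + 772/3

g(x) = 4x^6 + 96x^5 + (724/3)x^4 + (2458/3)x^3 + 968x^2 + (2536/3)x + 772/3


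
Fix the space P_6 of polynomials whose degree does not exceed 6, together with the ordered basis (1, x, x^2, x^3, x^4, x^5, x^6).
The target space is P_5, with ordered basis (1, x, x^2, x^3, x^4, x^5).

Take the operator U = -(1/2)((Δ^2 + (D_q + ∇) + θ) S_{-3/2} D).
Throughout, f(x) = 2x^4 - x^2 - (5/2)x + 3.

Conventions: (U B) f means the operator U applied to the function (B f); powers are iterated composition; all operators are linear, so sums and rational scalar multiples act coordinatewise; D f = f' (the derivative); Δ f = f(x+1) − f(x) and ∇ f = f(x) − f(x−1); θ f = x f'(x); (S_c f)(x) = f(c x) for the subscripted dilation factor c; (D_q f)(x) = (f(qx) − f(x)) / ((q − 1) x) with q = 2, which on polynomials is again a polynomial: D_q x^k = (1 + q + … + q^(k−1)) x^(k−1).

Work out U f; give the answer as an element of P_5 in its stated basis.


D f = 8x^3 - 2x - 5/2
S_{-3/2} D f = -27x^3 + 3x - 5/2
Δ (S_{-3/2} D) f = -81x^2 - 81x - 24
Δ Δ (S_{-3/2} D) f = -162x - 162
D_q (S_{-3/2} D) f = -189x^2 + 3
∇ (S_{-3/2} D) f = -81x^2 + 81x - 24
(D_q + ∇) (S_{-3/2} D) f = -270x^2 + 81x - 21
θ (S_{-3/2} D) f = -81x^3 + 3x
(Δ^2 + (D_q + ∇) + θ) (S_{-3/2} D) f = -81x^3 - 270x^2 - 78x - 183
(-(1/2)((Δ^2 + (D_q + ∇) + θ) S_{-3/2} D)) f = (81/2)x^3 + 135x^2 + 39x + 183/2

the image equals g(x) = (81/2)x^3 + 135x^2 + 39x + 183/2


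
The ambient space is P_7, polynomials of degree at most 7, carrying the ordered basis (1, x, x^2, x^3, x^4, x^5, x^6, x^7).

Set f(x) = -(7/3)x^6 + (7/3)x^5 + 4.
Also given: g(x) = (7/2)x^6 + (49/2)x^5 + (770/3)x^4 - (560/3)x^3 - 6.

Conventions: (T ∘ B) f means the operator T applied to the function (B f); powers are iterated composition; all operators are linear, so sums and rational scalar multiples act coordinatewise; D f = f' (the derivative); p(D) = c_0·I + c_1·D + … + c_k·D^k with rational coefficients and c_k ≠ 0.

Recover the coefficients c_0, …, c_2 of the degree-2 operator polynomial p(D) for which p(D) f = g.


D^0 f = -(7/3)x^6 + (7/3)x^5 + 4
D^1 f = -14x^5 + (35/3)x^4
D^2 f = -70x^4 + (140/3)x^3
matching coefficients of g against c_0 f + c_1 Df + … from the top degree down determines the c_i
solution: c_0 = -3/2, c_1 = -2, c_2 = -4

c_0 = -3/2, c_1 = -2, c_2 = -4


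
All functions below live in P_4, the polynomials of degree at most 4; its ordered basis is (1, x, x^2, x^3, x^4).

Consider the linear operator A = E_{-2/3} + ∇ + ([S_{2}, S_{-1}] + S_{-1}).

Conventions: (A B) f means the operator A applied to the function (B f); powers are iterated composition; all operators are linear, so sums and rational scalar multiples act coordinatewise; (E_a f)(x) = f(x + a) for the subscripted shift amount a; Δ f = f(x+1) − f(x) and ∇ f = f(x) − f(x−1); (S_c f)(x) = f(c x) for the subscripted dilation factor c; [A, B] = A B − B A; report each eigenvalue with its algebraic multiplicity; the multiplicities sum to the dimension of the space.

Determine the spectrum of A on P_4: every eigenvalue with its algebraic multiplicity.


image of 1: 2
image of x: 1/3
image of x^2: 2x^2 + (2/3)x - 5/9
image of x^3: x^2 - (5/3)x + 19/27
image of x^4: 2x^4 + (4/3)x^3 - (10/3)x^2 + (76/27)x - 65/81
the matrix is upper triangular; its diagonal is (2, 0, 2, 0, 2)
for a triangular matrix the eigenvalues are the diagonal entries, with algebraic multiplicity their repetition count

λ = 0 (multiplicity 2), λ = 2 (multiplicity 3)


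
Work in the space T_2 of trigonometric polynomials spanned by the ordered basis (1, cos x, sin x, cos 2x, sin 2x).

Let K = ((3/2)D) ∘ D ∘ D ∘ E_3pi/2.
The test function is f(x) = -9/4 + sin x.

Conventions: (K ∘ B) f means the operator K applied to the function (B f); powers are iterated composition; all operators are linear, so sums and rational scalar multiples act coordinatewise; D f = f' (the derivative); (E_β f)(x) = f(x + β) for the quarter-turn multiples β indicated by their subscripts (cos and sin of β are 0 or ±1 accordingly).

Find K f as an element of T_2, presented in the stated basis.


E_3pi/2 f = -9/4 - cos x
D E_3pi/2 f = sin x
D D E_3pi/2 f = cos x
D (D ∘ D) E_3pi/2 f = -sin x
((3/2)D) (D ∘ D) E_3pi/2 f = -(3/2)sin x

the result is g(x) = -(3/2)sin x


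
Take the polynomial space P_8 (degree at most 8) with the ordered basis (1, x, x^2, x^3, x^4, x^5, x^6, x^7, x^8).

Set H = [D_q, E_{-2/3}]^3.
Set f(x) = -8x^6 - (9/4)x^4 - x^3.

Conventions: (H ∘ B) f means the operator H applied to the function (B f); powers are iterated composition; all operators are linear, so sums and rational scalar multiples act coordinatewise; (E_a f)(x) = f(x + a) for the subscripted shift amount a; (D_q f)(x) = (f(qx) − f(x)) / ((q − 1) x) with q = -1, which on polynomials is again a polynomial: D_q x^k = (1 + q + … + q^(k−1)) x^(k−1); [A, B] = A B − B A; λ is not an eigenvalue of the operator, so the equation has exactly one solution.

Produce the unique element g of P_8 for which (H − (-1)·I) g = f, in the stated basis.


write g with unknown coordinates in the stated basis and equate coefficients in (H − (-1)·I) g = f
solving from the highest basis element down gives g = -8x^6 - (9/4)x^4 - x^3 - 1024/9
check: H g = 1024/9
so H g − (-1)·g = -8x^6 - (9/4)x^4 - x^3 = f ✓

the result is g(x) = -8x^6 - (9/4)x^4 - x^3 - 1024/9


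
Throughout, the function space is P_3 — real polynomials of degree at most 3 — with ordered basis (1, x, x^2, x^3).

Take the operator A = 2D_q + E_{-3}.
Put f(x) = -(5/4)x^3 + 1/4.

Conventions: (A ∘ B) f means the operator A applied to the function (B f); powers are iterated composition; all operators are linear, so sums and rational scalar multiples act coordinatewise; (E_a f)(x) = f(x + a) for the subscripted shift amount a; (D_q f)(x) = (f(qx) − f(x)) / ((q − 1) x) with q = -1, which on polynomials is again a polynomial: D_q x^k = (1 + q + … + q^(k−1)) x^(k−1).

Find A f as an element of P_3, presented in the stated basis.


the image equals g(x) = -(5/4)x^3 + (35/4)x^2 - (135/4)x + 34

D_q f = -(5/4)x^2
(2D_q) f = -(5/2)x^2
E_{-3} f = -(5/4)x^3 + (45/4)x^2 - (135/4)x + 34
(2D_q + E_{-3}) f = -(5/4)x^3 + (35/4)x^2 - (135/4)x + 34


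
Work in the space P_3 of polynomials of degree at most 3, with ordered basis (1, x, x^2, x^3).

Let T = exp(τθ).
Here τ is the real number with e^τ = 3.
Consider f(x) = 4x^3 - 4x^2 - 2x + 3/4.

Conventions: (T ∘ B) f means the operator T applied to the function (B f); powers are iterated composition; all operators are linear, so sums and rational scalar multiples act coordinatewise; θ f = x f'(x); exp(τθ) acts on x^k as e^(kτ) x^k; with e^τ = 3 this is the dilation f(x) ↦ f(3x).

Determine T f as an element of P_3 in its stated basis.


the image equals g(x) = 108x^3 - 36x^2 - 6x + 3/4

exp(τθ) x^k = e^(kτ) x^k; with e^τ = 3 this sends x^k to 3^k x^k
x ↦ 3 x
x^2 ↦ 9 x^2
x^3 ↦ 27 x^3
applying this coordinatewise to f: exp(τθ) f = 108x^3 - 36x^2 - 6x + 3/4


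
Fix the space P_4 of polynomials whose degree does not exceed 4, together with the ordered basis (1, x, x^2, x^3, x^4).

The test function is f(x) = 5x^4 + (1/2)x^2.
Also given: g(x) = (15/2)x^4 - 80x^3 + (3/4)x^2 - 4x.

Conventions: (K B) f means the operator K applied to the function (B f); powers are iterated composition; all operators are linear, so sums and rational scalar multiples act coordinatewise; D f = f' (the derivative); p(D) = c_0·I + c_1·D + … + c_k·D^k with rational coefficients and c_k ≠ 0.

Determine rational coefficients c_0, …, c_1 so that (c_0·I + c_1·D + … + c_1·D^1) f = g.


D^0 f = 5x^4 + (1/2)x^2
D^1 f = 20x^3 + x
matching coefficients of g against c_0 f + c_1 Df + … from the top degree down determines the c_i
solution: c_0 = 3/2, c_1 = -4

p(D) = (3/2)·I − 4·D, i.e. c_0 = 3/2, c_1 = -4


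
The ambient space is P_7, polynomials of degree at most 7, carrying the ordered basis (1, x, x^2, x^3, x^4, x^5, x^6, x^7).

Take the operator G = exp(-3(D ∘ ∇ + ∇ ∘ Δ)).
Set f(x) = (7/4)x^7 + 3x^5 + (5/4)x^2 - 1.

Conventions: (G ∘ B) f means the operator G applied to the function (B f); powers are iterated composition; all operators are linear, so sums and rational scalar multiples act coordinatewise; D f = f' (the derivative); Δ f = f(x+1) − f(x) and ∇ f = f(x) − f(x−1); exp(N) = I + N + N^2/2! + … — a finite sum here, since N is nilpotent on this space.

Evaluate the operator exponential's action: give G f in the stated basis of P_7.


g(x) = (7/4)x^7 - 438x^5 + (2205/4)x^4 + (49995/2)x^3 - (77735/2)x^2 - (523983/2)x + 873713/4

order-1 term: -441x^5 + (2205/4)x^4 - (2925/2)x^3 + (3285/4)x^2 - 564x + 267/4
order-2 term: 26460x^3 - 39690x^2 + (112185/2)x - 39555/2
order-3 term: -317520x + 238140
the series for exp(-3(D ∘ ∇ + ∇ ∘ Δ)) f terminates at order 3
exp(-3(D ∘ ∇ + ∇ ∘ Δ)) f = (7/4)x^7 - 438x^5 + (2205/4)x^4 + (49995/2)x^3 - (77735/2)x^2 - (523983/2)x + 873713/4


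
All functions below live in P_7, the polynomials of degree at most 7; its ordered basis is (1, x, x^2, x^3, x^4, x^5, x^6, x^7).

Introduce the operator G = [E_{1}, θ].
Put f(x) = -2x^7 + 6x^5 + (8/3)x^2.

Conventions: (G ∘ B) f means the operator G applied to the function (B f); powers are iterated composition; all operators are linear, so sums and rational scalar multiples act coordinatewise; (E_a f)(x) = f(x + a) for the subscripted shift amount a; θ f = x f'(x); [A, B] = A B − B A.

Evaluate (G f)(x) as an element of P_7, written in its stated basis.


θ f = -14x^7 + 30x^5 + (16/3)x^2
E_{1} θ f = -14x^7 - 98x^6 - 264x^5 - 340x^4 - 190x^3 + (34/3)x^2 + (188/3)x + 64/3
E_{1} f = -2x^7 - 14x^6 - 36x^5 - 40x^4 - 10x^3 + (62/3)x^2 + (64/3)x + 20/3
θ E_{1} f = -14x^7 - 84x^6 - 180x^5 - 160x^4 - 30x^3 + (124/3)x^2 + (64/3)x
[E_{1}, θ] f = -14x^6 - 84x^5 - 180x^4 - 160x^3 - 30x^2 + (124/3)x + 64/3

the image equals g(x) = -14x^6 - 84x^5 - 180x^4 - 160x^3 - 30x^2 + (124/3)x + 64/3


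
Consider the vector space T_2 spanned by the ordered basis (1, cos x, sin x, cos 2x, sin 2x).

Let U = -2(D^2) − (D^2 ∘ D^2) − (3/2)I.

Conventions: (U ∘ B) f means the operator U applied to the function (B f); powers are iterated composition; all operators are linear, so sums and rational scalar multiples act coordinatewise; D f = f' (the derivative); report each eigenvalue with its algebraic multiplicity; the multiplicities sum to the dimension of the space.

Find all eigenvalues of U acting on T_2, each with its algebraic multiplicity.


image of 1: -3/2
image of cos x: -(1/2)cos x
image of sin x: -(1/2)sin x
image of cos 2x: -(19/2)cos 2x
image of sin 2x: -(19/2)sin 2x
the matrix is diagonal; its diagonal is (-3/2, -1/2, -1/2, -19/2, -19/2)
for a triangular matrix the eigenvalues are the diagonal entries, with algebraic multiplicity their repetition count

λ = -19/2 (multiplicity 2), λ = -3/2 (multiplicity 1), λ = -1/2 (multiplicity 2)


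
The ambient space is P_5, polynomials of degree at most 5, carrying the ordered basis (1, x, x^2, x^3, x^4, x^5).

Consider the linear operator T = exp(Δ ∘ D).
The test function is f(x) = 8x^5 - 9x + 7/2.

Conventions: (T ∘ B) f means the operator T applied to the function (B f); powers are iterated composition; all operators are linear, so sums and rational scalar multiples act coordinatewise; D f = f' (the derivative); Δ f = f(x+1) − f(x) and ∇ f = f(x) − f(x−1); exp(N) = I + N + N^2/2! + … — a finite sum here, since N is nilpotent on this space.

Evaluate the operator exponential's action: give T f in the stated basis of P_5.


order-1 term: 160x^3 + 240x^2 + 160x + 40
order-2 term: 480x + 480
the series for exp(Δ ∘ D) f terminates at order 2
exp(Δ ∘ D) f = 8x^5 + 160x^3 + 240x^2 + 631x + 1047/2

the image equals g(x) = 8x^5 + 160x^3 + 240x^2 + 631x + 1047/2


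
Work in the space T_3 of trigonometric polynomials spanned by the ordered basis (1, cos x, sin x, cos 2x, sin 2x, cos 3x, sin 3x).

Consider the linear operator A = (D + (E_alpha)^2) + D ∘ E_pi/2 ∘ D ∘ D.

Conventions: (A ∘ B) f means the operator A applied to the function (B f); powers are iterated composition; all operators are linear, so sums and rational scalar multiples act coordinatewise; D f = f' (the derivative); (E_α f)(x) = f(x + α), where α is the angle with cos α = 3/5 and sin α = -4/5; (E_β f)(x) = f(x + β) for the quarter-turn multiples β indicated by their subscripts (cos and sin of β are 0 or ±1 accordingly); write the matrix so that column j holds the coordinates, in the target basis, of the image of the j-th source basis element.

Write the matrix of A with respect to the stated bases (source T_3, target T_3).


the matrix is [[1, 0, 0, 0, 0, 0, 0]; [0, 18/25, 1/25, 0, 0, 0, 0]; [0, -1/25, 18/25, 0, 0, 0, 0]; [0, 0, 0, -527/625, 6586/625, 0, 0]; [0, 0, 0, -6586/625, -527/625, 0, 0]; [0, 0, 0, 0, 0, -410122/15625, 57171/15625]; [0, 0, 0, 0, 0, -57171/15625, -410122/15625]] (rows listed top to bottom)

image of 1: 1
image of cos x: (18/25)cos x - (1/25)sin x
image of sin x: (1/25)cos x + (18/25)sin x
image of cos 2x: -(527/625)cos 2x - (6586/625)sin 2x
image of sin 2x: (6586/625)cos 2x - (527/625)sin 2x
image of cos 3x: -(410122/15625)cos 3x - (57171/15625)sin 3x
image of sin 3x: (57171/15625)cos 3x - (410122/15625)sin 3x
each image's coordinates form column j of the matrix


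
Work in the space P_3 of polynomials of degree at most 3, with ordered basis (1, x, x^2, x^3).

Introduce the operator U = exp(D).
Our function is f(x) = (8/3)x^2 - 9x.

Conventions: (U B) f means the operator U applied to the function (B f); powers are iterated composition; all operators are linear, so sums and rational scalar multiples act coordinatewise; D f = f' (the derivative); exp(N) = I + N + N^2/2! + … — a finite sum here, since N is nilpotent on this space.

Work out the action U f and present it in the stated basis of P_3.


order-1 term: (16/3)x - 9
order-2 term: 8/3
the series for exp(D) f terminates at order 2
exp(D) f = (8/3)x^2 - (11/3)x - 19/3

the result is g(x) = (8/3)x^2 - (11/3)x - 19/3


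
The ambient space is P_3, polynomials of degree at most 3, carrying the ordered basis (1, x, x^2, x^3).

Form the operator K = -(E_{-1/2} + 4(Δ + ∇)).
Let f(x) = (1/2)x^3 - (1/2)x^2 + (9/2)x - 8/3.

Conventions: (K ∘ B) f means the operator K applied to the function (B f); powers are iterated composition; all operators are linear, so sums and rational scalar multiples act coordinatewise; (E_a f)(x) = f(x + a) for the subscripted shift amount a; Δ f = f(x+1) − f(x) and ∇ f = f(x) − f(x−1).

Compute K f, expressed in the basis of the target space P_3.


the result is g(x) = -(1/2)x^3 - (43/4)x^2 + (21/8)x - 1675/48

E_{-1/2} f = (1/2)x^3 - (5/4)x^2 + (43/8)x - 245/48
Δ f = (3/2)x^2 + (1/2)x + 9/2
∇ f = (3/2)x^2 - (5/2)x + 11/2
(Δ + ∇) f = 3x^2 - 2x + 10
(4(Δ + ∇)) f = 12x^2 - 8x + 40
(E_{-1/2} + 4(Δ + ∇)) f = (1/2)x^3 + (43/4)x^2 - (21/8)x + 1675/48
(-(E_{-1/2} + 4(Δ + ∇))) f = -(1/2)x^3 - (43/4)x^2 + (21/8)x - 1675/48


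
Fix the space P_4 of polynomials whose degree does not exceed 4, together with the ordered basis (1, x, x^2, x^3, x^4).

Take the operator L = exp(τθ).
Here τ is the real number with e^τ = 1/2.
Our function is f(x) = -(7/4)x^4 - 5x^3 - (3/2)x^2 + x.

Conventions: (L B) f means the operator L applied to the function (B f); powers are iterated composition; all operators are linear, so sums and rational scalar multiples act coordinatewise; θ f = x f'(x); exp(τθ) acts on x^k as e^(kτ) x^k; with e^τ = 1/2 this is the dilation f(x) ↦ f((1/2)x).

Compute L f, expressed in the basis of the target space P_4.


the image equals g(x) = -(7/64)x^4 - (5/8)x^3 - (3/8)x^2 + (1/2)x

exp(τθ) x^k = e^(kτ) x^k; with e^τ = 1/2 this sends x^k to (1/2)^k x^k
x ↦ 1/2 x
x^2 ↦ 1/4 x^2
x^3 ↦ 1/8 x^3
x^4 ↦ 1/16 x^4
applying this coordinatewise to f: exp(τθ) f = -(7/64)x^4 - (5/8)x^3 - (3/8)x^2 + (1/2)x


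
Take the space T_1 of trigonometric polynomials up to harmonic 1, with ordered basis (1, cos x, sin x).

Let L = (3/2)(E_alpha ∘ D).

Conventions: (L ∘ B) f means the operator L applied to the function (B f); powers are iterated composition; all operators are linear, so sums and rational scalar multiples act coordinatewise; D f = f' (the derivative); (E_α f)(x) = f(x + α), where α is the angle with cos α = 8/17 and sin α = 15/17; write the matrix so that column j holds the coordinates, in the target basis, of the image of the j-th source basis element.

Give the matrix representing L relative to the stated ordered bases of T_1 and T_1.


the matrix is [[0, 0, 0]; [0, -45/34, 12/17]; [0, -12/17, -45/34]] (rows listed top to bottom)

image of 1: 0
image of cos x: -(45/34)cos x - (12/17)sin x
image of sin x: (12/17)cos x - (45/34)sin x
each image's coordinates form column j of the matrix


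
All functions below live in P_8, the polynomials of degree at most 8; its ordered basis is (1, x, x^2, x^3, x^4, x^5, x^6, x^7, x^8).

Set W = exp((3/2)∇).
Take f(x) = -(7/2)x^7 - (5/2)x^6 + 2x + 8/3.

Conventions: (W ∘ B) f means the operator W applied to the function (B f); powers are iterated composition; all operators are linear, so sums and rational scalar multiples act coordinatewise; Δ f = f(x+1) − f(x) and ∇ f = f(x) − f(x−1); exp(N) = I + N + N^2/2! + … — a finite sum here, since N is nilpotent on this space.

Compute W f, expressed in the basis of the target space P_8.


order-1 term: -(147/4)x^6 + (351/4)x^5 - (255/2)x^4 + (435/4)x^3 - 54x^2 + (57/4)x + 3/2
order-2 term: -(1323/8)x^5 + (1485/2)x^4 - (12735/8)x^3 + 1890x^2 - (9621/8)x + 1287/4
order-3 term: -(6615/16)x^4 + (18495/8)x^3 - (87075/16)x^2 + (24705/4)x - 44739/16
order-4 term: -(19845/32)x^3 + (112995/32)x^2 - (233685/32)x + 172125/32
order-5 term: -(35721/64)x^2 + (171315/64)x - 219915/64
order-6 term: -(35721/128)x + 51759/64
order-7 term: -15309/256
the series for exp((3/2)∇) f terminates at order 7
exp((3/2)∇) f = -(7/2)x^7 - (157/4)x^6 - (621/8)x^5 + (3225/16)x^4 + (6675/32)x^3 - (40527/64)x^2 + (10873/128)x + 170033/768

g(x) = -(7/2)x^7 - (157/4)x^6 - (621/8)x^5 + (3225/16)x^4 + (6675/32)x^3 - (40527/64)x^2 + (10873/128)x + 170033/768


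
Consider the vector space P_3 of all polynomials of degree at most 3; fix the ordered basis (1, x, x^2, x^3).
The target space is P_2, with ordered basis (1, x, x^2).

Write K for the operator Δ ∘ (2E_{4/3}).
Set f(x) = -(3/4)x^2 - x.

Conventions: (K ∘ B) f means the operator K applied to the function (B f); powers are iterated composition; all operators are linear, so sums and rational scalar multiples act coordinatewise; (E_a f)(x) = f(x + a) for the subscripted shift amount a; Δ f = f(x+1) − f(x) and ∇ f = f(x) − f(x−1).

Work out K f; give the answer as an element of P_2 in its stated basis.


the image equals g(x) = -3x - 15/2

E_{4/3} f = -(3/4)x^2 - 3x - 8/3
(2E_{4/3}) f = -(3/2)x^2 - 6x - 16/3
Δ (2E_{4/3}) f = -3x - 15/2


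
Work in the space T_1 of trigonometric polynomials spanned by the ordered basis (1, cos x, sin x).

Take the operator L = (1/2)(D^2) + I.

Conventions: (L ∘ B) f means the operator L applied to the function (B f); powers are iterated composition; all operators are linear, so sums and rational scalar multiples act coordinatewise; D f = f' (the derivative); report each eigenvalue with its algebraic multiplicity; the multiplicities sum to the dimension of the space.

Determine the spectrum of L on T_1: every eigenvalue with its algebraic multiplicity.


image of 1: 1
image of cos x: (1/2)cos x
image of sin x: (1/2)sin x
the matrix is diagonal; its diagonal is (1, 1/2, 1/2)
for a triangular matrix the eigenvalues are the diagonal entries, with algebraic multiplicity their repetition count

λ = 1/2 (multiplicity 2), λ = 1 (multiplicity 1)


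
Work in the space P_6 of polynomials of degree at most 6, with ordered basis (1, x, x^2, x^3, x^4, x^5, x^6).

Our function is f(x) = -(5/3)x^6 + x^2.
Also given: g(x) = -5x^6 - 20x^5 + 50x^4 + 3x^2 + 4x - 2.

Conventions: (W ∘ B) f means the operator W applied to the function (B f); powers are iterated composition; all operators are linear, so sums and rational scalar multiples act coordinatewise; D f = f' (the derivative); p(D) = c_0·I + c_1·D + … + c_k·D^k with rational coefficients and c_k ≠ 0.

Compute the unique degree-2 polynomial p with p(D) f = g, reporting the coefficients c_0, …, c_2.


c_0 = 3, c_1 = 2, c_2 = -1

D^0 f = -(5/3)x^6 + x^2
D^1 f = -10x^5 + 2x
D^2 f = -50x^4 + 2
matching coefficients of g against c_0 f + c_1 Df + … from the top degree down determines the c_i
solution: c_0 = 3, c_1 = 2, c_2 = -1


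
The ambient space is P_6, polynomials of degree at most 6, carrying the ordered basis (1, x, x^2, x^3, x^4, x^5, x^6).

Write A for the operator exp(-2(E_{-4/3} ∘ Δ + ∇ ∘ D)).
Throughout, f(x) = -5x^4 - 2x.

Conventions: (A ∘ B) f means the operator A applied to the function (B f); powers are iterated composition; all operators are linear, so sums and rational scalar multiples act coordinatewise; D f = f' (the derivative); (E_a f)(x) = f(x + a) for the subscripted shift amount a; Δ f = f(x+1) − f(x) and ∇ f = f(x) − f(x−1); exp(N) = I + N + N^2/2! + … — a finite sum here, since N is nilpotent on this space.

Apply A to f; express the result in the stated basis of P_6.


order-1 term: 40x^3 + 20x^2 - (80/3)x + 338/27
order-2 term: -120x^2 - 80x + 140/3
order-3 term: 160x + 80
order-4 term: -80
the series for exp(-2(E_{-4/3} ∘ Δ + ∇ ∘ D)) f terminates at order 4
exp(-2(E_{-4/3} ∘ Δ + ∇ ∘ D)) f = -5x^4 + 40x^3 - 100x^2 + (154/3)x + 1598/27

the result is g(x) = -5x^4 + 40x^3 - 100x^2 + (154/3)x + 1598/27


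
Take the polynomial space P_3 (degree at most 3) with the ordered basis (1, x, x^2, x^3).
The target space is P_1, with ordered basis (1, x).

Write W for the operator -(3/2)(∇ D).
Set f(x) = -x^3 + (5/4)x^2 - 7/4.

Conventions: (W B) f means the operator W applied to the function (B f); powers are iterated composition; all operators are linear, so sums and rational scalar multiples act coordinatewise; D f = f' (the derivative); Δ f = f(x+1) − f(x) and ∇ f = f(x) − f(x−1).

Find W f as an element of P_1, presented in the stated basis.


the image equals g(x) = 9x - 33/4

D f = -3x^2 + (5/2)x
∇ D f = -6x + 11/2
(-(3/2)(∇ D)) f = 9x - 33/4


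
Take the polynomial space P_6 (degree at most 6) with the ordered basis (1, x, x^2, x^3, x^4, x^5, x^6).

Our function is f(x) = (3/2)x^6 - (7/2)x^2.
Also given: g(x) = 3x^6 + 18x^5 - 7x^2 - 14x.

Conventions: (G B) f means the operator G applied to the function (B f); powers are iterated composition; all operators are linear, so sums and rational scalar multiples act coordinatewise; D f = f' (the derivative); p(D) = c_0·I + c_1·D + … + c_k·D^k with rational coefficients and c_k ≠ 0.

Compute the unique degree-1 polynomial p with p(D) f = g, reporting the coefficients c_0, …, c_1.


p(D) = 2·I + 2·D, i.e. c_0 = 2, c_1 = 2

D^0 f = (3/2)x^6 - (7/2)x^2
D^1 f = 9x^5 - 7x
matching coefficients of g against c_0 f + c_1 Df + … from the top degree down determines the c_i
solution: c_0 = 2, c_1 = 2


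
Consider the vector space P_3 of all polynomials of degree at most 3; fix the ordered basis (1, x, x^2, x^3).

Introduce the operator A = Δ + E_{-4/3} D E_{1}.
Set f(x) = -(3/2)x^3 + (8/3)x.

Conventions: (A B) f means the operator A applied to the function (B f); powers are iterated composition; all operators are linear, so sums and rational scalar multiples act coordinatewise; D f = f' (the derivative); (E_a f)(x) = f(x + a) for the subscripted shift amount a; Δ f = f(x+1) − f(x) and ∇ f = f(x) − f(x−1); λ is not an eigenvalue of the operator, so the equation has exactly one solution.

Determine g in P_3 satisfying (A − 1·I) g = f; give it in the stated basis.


g(x) = (3/2)x^3 + 9x^2 + (209/6)x + 224/3

write g with unknown coordinates in the stated basis and equate coefficients in (A − 1·I) g = f
solving from the highest basis element down gives g = (3/2)x^3 + 9x^2 + (209/6)x + 224/3
check: A g = 9x^2 + (75/2)x + 224/3
so A g − 1·g = -(3/2)x^3 + (8/3)x = f ✓


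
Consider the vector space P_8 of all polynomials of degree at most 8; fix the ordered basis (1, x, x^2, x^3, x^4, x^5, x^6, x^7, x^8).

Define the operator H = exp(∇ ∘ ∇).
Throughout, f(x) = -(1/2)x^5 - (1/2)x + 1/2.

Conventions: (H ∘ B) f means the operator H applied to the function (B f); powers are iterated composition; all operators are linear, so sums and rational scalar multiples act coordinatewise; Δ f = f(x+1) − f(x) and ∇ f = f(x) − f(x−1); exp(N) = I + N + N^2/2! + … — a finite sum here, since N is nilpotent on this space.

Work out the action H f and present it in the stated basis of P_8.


order-1 term: -10x^3 + 30x^2 - 35x + 15
order-2 term: -30x + 60
the series for exp(∇ ∘ ∇) f terminates at order 2
exp(∇ ∘ ∇) f = -(1/2)x^5 - 10x^3 + 30x^2 - (131/2)x + 151/2

g(x) = -(1/2)x^5 - 10x^3 + 30x^2 - (131/2)x + 151/2


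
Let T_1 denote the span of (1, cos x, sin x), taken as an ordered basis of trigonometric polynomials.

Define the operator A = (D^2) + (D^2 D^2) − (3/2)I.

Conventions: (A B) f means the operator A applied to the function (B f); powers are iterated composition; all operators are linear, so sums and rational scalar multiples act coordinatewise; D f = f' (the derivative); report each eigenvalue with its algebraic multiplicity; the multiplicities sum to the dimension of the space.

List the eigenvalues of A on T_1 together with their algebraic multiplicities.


image of 1: -3/2
image of cos x: -(3/2)cos x
image of sin x: -(3/2)sin x
the matrix is diagonal; its diagonal is (-3/2, -3/2, -3/2)
for a triangular matrix the eigenvalues are the diagonal entries, with algebraic multiplicity their repetition count

λ = -3/2 (multiplicity 3)


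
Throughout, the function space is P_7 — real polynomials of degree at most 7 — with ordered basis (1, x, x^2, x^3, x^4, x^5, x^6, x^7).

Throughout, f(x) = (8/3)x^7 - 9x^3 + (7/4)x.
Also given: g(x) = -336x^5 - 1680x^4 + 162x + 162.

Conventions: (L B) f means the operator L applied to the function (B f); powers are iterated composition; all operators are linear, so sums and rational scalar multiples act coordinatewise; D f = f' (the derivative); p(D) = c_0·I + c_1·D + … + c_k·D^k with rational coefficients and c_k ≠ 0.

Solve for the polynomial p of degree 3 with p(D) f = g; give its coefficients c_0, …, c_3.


D^0 f = (8/3)x^7 - 9x^3 + (7/4)x
D^1 f = (56/3)x^6 - 27x^2 + 7/4
D^2 f = 112x^5 - 54x
D^3 f = 560x^4 - 54
matching coefficients of g against c_0 f + c_1 Df + … from the top degree down determines the c_i
solution: c_0 = 0, c_1 = 0, c_2 = -3, c_3 = -3

p(D) = -3·D^2 − 3·D^3, i.e. c_0 = 0, c_1 = 0, c_2 = -3, c_3 = -3


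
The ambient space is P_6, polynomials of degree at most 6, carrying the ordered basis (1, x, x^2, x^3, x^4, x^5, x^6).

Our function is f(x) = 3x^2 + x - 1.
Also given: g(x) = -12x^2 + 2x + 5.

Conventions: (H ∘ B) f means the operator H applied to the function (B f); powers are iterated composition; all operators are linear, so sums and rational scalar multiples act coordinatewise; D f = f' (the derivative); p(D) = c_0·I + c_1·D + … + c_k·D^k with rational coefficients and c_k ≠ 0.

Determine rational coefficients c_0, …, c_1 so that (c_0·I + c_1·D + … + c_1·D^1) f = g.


D^0 f = 3x^2 + x - 1
D^1 f = 6x + 1
matching coefficients of g against c_0 f + c_1 Df + … from the top degree down determines the c_i
solution: c_0 = -4, c_1 = 1

c_0 = -4, c_1 = 1


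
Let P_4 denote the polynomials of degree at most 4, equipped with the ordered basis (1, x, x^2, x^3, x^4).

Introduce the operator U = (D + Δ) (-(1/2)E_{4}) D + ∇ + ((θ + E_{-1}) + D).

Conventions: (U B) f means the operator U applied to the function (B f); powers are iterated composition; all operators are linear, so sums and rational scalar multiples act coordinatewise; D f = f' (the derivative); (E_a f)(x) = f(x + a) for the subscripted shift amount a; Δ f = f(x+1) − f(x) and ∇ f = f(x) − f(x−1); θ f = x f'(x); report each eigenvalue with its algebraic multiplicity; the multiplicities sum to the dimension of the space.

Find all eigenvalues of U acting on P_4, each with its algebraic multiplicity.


image of 1: 1
image of x: 2x + 1
image of x^2: 3x^2 + 2x - 2
image of x^3: 4x^3 + 3x^2 - 6x - 51/2
image of x^4: 5x^4 + 4x^3 - 12x^2 - 102x - 218
the matrix is upper triangular; its diagonal is (1, 2, 3, 4, 5)
for a triangular matrix the eigenvalues are the diagonal entries, with algebraic multiplicity their repetition count

λ = 1 (multiplicity 1), λ = 2 (multiplicity 1), λ = 3 (multiplicity 1), λ = 4 (multiplicity 1), λ = 5 (multiplicity 1)


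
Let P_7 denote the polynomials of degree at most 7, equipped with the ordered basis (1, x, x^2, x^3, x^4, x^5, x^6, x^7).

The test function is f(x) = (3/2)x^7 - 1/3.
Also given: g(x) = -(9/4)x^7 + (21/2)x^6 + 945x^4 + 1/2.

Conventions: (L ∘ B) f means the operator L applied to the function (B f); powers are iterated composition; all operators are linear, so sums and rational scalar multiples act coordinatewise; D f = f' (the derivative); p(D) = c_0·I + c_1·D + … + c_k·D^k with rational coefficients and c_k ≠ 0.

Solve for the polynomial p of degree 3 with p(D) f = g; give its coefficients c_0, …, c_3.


p(D) = -(3/2)·I + D + 3·D^3, i.e. c_0 = -3/2, c_1 = 1, c_2 = 0, c_3 = 3

D^0 f = (3/2)x^7 - 1/3
D^1 f = (21/2)x^6
D^2 f = 63x^5
D^3 f = 315x^4
matching coefficients of g against c_0 f + c_1 Df + … from the top degree down determines the c_i
solution: c_0 = -3/2, c_1 = 1, c_2 = 0, c_3 = 3
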